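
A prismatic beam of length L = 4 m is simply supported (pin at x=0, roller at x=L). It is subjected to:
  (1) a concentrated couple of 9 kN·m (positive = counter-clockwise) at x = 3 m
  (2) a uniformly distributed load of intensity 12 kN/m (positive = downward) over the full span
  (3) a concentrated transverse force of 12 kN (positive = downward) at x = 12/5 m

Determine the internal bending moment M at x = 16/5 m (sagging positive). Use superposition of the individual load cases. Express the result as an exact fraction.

Load 1 — applied couple M₀=9 kN·m at a=3 m (b=L-a=1):
  M_1 = M₀x/L - M₀  [x>a] = 9·(16/5)/4 - 9 = -9/5 kN·m
Load 2 — uniform load w=12 kN/m over full span:
  M_2 = wx(L-x)/2 = 12·(16/5)·(4-(16/5))/2 = 384/25 kN·m
Load 3 — point force P=12 kN at a=12/5 m (b=L-a=8/5):
  M_3 = Pa(L-x)/L  [x>a] = 12·(12/5)·(4-(16/5))/4 = 144/25 kN·m
Superposition: M = Σ M_i = 483/25 kN·m ≈ 19.320000 kN·m

M(16/5) = 483/25 kN·m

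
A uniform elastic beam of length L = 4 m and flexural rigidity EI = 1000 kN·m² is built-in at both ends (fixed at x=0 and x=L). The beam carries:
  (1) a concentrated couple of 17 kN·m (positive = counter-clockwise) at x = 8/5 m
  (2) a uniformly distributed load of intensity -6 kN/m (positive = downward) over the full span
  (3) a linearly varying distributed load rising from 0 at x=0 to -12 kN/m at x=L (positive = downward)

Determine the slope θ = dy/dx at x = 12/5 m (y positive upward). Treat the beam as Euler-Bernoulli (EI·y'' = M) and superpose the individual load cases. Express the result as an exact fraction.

θ(12/5) = -284/78125 rad

Load 1 — applied couple M₀=17 kN·m at a=8/5 m (b=L-a=12/5):
  θ_1 = (R_Ax²/2 - M_Ax - M₀(x-a))/EI  [x>a] with R_A=153/25, M_A=51/25 = ((153/25)·(12/5)²/2 - (51/25)·(12/5) - 17·((12/5)-(8/5)))/1000 = -68/78125 rad
Load 2 — uniform load w=-6 kN/m over full span:
  θ_2 = -wx(L-x)(L-2x)/(12EI) = -(-6)·(12/5)·(4-(12/5))·(4-2·(12/5))/(12·1000) = -24/15625 rad
Load 3 — triangular load w₀=-12 kN/m (0→w₀ over full span):
  θ_3 = -w₀(2x(L-x)(L-2x)(x+2L)+x²(L-x)²)/(120LEI) = -(-12)·(2·(12/5)·(4-(12/5))·(4-2·(12/5))·((12/5)+2·4)+(12/5)²·(4-(12/5))²)/(120·4·1000) = -96/78125 rad
Superposition: θ = Σ θ_i = -284/78125 rad ≈ -0.003635 rad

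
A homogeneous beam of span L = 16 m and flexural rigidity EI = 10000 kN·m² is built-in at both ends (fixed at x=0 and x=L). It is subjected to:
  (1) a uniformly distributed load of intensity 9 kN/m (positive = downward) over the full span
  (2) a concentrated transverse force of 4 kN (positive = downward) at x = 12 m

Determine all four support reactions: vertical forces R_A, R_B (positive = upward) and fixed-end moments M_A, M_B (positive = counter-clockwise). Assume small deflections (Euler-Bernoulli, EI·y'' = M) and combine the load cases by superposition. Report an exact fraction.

Load 1 — uniform load w=9 kN/m over full span:
  R_A = wL/2 = 9·16/2 = 72 kN
  M_A = wL²/12 = 9·16²/12 = 192 kN·m
  R_B = wL/2 = 9·16/2 = 72 kN
  M_B = -wL²/12 = -9·16²/12 = -192 kN·m
Load 2 — point force P=4 kN at a=12 m (b=L-a=4):
  R_A = Pb²(3a+b)/L³ = 4·4²·(3·12+4)/16³ = 5/8 kN
  M_A = Pab²/L² = 4·12·4²/16² = 3 kN·m
  R_B = Pa²(a+3b)/L³ = 4·12²·(12+3·4)/16³ = 27/8 kN
  M_B = -Pa²b/L² = -4·12²·4/16² = -9 kN·m
Superposition: R_A = 581/8 kN, M_A = 195 kN·m, R_B = 603/8 kN, M_B = -201 kN·m

R_A = 581/8 kN, M_A = 195 kN·m, R_B = 603/8 kN, M_B = -201 kN·m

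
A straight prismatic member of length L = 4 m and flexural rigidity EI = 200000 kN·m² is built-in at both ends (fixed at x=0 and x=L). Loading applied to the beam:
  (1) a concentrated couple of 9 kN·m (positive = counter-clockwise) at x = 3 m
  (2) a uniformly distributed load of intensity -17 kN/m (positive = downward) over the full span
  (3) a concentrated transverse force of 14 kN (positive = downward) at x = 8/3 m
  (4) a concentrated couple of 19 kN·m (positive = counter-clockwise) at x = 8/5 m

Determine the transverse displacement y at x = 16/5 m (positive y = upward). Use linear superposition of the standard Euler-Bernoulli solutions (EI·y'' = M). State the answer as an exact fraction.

Load 1 — applied couple M₀=9 kN·m at a=3 m (b=L-a=1):
  y_1 = (R_Ax³/6 - M_Ax²/2 - M₀(x-a)²/2)/EI  [x>a] with R_A=81/32, M_A=45/16 = ((81/32)·(16/5)³/6 - (45/16)·(16/5)²/2 - 9·((16/5)-3)²/2)/200000 = -189/50000000 m
Load 2 — uniform load w=-17 kN/m over full span:
  y_2 = -wx²(L-x)²/(24EI) = -(-17)·(16/5)²·(4-(16/5))²/(24·200000) = 136/5859375 m
Load 3 — point force P=14 kN at a=8/3 m (b=L-a=4/3):
  y_3 = -Pa²(L-x)²(3bL-(3b+a)(L-x))/(6L³EI)  [x>a] = -14·(8/3)²·(4-(16/5))²·(3·(4/3)·4-(3·(4/3)+(8/3))·(4-(16/5)))/(6·4³·200000) = -56/6328125 m
Load 4 — applied couple M₀=19 kN·m at a=8/5 m (b=L-a=12/5):
  y_4 = (R_Ax³/6 - M_Ax²/2 - M₀(x-a)²/2)/EI  [x>a] with R_A=171/25, M_A=57/25 = ((171/25)·(16/5)³/6 - (57/25)·(16/5)²/2 - 19·((16/5)-(8/5))²/2)/200000 = 133/19531250 m
Superposition: y = Σ y_i = 1760827/101250000000 m ≈ 0.000017 m

y(16/5) = 1760827/101250000000 m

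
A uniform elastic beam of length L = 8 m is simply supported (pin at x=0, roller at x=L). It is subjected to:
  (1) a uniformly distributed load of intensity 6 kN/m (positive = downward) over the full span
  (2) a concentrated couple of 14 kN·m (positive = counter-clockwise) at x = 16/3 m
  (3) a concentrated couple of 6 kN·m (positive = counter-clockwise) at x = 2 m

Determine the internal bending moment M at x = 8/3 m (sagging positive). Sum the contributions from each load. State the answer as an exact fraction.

Load 1 — uniform load w=6 kN/m over full span:
  M_1 = wx(L-x)/2 = 6·(8/3)·(8-(8/3))/2 = 128/3 kN·m
Load 2 — applied couple M₀=14 kN·m at a=16/3 m (b=L-a=8/3):
  M_2 = M₀x/L  [x≤a] = 14·(8/3)/8 = 14/3 kN·m
Load 3 — applied couple M₀=6 kN·m at a=2 m (b=L-a=6):
  M_3 = M₀x/L - M₀  [x>a] = 6·(8/3)/8 - 6 = -4 kN·m
Superposition: M = Σ M_i = 130/3 kN·m ≈ 43.333333 kN·m

M(8/3) = 130/3 kN·m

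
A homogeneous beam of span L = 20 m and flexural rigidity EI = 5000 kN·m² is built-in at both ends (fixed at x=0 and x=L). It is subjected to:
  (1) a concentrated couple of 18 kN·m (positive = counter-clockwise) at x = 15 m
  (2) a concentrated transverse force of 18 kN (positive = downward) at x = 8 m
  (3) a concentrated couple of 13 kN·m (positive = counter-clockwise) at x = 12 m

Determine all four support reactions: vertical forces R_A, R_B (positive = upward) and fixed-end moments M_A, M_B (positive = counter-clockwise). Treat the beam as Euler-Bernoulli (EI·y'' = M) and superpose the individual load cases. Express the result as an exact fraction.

Load 1 — applied couple M₀=18 kN·m at a=15 m (b=L-a=5):
  R_A = 6M₀ab/L³ = 6·18·15·5/20³ = 81/80 kN
  M_A = M₀b(2a-b)/L² = 18·5·(2·15-5)/20² = 45/8 kN·m
  R_B = -6M₀ab/L³ = -6·18·15·5/20³ = -81/80 kN
  M_B = M₀a(2b-a)/L² = 18·15·(2·5-15)/20² = -27/8 kN·m
Load 2 — point force P=18 kN at a=8 m (b=L-a=12):
  R_A = Pb²(3a+b)/L³ = 18·12²·(3·8+12)/20³ = 1458/125 kN
  M_A = Pab²/L² = 18·8·12²/20² = 1296/25 kN·m
  R_B = Pa²(a+3b)/L³ = 18·8²·(8+3·12)/20³ = 792/125 kN
  M_B = -Pa²b/L² = -18·8²·12/20² = -864/25 kN·m
Load 3 — applied couple M₀=13 kN·m at a=12 m (b=L-a=8):
  R_A = 6M₀ab/L³ = 6·13·12·8/20³ = 117/125 kN
  M_A = M₀b(2a-b)/L² = 13·8·(2·12-8)/20² = 104/25 kN·m
  R_B = -6M₀ab/L³ = -6·13·12·8/20³ = -117/125 kN
  M_B = M₀a(2b-a)/L² = 13·12·(2·8-12)/20² = 39/25 kN·m
Superposition: R_A = 1089/80 kN, M_A = 493/8 kN·m, R_B = 351/80 kN, M_B = -291/8 kN·m

R_A = 1089/80 kN, M_A = 493/8 kN·m, R_B = 351/80 kN, M_B = -291/8 kN·m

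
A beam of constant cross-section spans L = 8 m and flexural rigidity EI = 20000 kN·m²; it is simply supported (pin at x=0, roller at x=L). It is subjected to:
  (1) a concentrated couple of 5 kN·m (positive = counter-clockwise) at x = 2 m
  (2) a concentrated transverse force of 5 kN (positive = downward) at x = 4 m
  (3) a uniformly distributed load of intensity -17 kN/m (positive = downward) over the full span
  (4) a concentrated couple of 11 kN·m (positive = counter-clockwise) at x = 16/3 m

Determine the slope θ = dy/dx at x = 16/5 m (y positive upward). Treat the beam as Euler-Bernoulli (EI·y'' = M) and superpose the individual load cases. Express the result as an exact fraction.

θ(16/5) = 446377/90000000 rad

Load 1 — applied couple M₀=5 kN·m at a=2 m (b=L-a=6):
  θ_1 = (M₀x²/(2L)-M₀(x-a)+C₁)/EI  [x>a] with C₁=M₀(3b²-L²)/(6L)=55/12 = (5·(16/5)²/(2·8)-5·((16/5)-2)+(55/12))/20000 = 107/1200000 rad
Load 2 — point force P=5 kN at a=4 m (b=L-a=4):
  θ_2 = -Pb(L²-b²-3x²)/(6LEI)  [x≤a] = -5·4·(8²-4²-3·(16/5)²)/(6·8·20000) = -9/25000 rad
Load 3 — uniform load w=-17 kN/m over full span:
  θ_3 = -w(L³-6Lx²+4x³)/(24EI) = -(-17)·(8³-6·8·(16/5)²+4·(16/5)³)/(24·20000) = 1258/234375 rad
Load 4 — applied couple M₀=11 kN·m at a=16/3 m (b=L-a=8/3):
  θ_4 = (M₀x²/(2L)+C₁)/EI  [x≤a] with C₁=M₀(3b²-L²)/(6L)=-88/9 = (11·(16/5)²/(2·8)+(-88/9))/20000 = -77/562500 rad
Superposition: θ = Σ θ_i = 446377/90000000 rad ≈ 0.004960 rad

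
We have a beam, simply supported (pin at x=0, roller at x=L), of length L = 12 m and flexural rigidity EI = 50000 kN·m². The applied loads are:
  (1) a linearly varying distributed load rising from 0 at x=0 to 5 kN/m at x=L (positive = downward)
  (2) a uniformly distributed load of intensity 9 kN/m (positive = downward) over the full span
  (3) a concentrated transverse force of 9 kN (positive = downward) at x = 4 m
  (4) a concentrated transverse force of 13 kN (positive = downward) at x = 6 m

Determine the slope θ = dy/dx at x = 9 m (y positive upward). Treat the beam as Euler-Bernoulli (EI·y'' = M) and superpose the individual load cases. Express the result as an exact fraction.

θ(9) = 22619/1600000 rad

Load 1 — triangular load w₀=5 kN/m (0→w₀ over full span):
  θ_1 = -w₀(7L⁴-30L²x²+15x⁴)/(360LEI) = -5·(7·12⁴-30·12²·9²+15·9⁴)/(360·12·50000) = 3939/1600000 rad
Load 2 — uniform load w=9 kN/m over full span:
  θ_2 = -w(L³-6Lx²+4x³)/(24EI) = -9·(12³-6·12·9²+4·9³)/(24·50000) = 891/100000 rad
Load 3 — point force P=9 kN at a=4 m (b=L-a=8):
  θ_3 = -Pa(2L²-6Lx+3x²+a²)/(6LEI)  [x>a] = -9·4·(2·12²-6·12·9+3·9²+4²)/(6·12·50000) = 101/100000 rad
Load 4 — point force P=13 kN at a=6 m (b=L-a=6):
  θ_4 = -Pa(2L²-6Lx+3x²+a²)/(6LEI)  [x>a] = -13·6·(2·12²-6·12·9+3·9²+6²)/(6·12·50000) = 351/200000 rad
Superposition: θ = Σ θ_i = 22619/1600000 rad ≈ 0.014137 rad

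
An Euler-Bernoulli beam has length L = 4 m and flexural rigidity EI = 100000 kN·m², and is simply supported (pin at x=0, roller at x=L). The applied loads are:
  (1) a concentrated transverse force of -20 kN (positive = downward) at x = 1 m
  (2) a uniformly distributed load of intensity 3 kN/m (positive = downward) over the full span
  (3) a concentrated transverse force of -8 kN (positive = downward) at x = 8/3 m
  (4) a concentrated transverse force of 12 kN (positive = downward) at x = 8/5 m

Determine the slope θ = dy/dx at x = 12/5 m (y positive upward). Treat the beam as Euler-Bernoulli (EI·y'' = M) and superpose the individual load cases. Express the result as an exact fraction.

θ(12/5) = -9781/2025000000 rad

Load 1 — point force P=-20 kN at a=1 m (b=L-a=3):
  θ_1 = -Pa(2L²-6Lx+3x²+a²)/(6LEI)  [x>a] = -(-20)·1·(2·4²-6·4·(12/5)+3·(12/5)²+1²)/(6·4·100000) = -61/1000000 rad
Load 2 — uniform load w=3 kN/m over full span:
  θ_2 = -w(L³-6Lx²+4x³)/(24EI) = -3·(4³-6·4·(12/5)²+4·(12/5)³)/(24·100000) = 37/1562500 rad
Load 3 — point force P=-8 kN at a=8/3 m (b=L-a=4/3):
  θ_3 = -Pb(L²-b²-3x²)/(6LEI)  [x≤a] = -(-8)·(4/3)·(4²-(4/3)²-3·(12/5)²)/(6·4·100000) = -86/6328125 rad
Load 4 — point force P=12 kN at a=8/5 m (b=L-a=12/5):
  θ_4 = -Pa(2L²-6Lx+3x²+a²)/(6LEI)  [x>a] = -12·(8/5)·(2·4²-6·4·(12/5)+3·(12/5)²+(8/5)²)/(6·4·100000) = 18/390625 rad
Superposition: θ = Σ θ_i = -9781/2025000000 rad ≈ -0.000005 rad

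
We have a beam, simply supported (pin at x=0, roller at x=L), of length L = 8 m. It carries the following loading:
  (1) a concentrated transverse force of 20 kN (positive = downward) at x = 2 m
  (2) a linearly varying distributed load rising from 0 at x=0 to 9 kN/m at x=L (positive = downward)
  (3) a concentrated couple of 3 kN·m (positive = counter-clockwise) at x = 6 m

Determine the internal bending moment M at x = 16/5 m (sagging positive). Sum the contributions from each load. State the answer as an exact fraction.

Load 1 — point force P=20 kN at a=2 m (b=L-a=6):
  M_1 = Pa(L-x)/L  [x>a] = 20·2·(8-(16/5))/8 = 24 kN·m
Load 2 — triangular load w₀=9 kN/m (0→w₀ over full span):
  M_2 = w₀Lx/6 - w₀x³/(6L) = 9·8·(16/5)/6 - 9·(16/5)³/(6·8) = 4032/125 kN·m
Load 3 — applied couple M₀=3 kN·m at a=6 m (b=L-a=2):
  M_3 = M₀x/L  [x≤a] = 3·(16/5)/8 = 6/5 kN·m
Superposition: M = Σ M_i = 7182/125 kN·m ≈ 57.456000 kN·m

M(16/5) = 7182/125 kN·m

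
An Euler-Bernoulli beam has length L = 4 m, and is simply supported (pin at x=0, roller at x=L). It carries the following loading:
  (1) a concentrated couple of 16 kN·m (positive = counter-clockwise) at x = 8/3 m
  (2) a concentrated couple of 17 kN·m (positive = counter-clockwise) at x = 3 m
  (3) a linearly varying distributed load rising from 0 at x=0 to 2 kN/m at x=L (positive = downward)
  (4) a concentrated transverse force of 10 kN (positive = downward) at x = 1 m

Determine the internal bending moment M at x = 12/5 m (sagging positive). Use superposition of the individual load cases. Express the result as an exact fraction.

Load 1 — applied couple M₀=16 kN·m at a=8/3 m (b=L-a=4/3):
  M_1 = M₀x/L  [x≤a] = 16·(12/5)/4 = 48/5 kN·m
Load 2 — applied couple M₀=17 kN·m at a=3 m (b=L-a=1):
  M_2 = M₀x/L  [x≤a] = 17·(12/5)/4 = 51/5 kN·m
Load 3 — triangular load w₀=2 kN/m (0→w₀ over full span):
  M_3 = w₀Lx/6 - w₀x³/(6L) = 2·4·(12/5)/6 - 2·(12/5)³/(6·4) = 256/125 kN·m
Load 4 — point force P=10 kN at a=1 m (b=L-a=3):
  M_4 = Pa(L-x)/L  [x>a] = 10·1·(4-(12/5))/4 = 4 kN·m
Superposition: M = Σ M_i = 3231/125 kN·m ≈ 25.848000 kN·m

M(12/5) = 3231/125 kN·m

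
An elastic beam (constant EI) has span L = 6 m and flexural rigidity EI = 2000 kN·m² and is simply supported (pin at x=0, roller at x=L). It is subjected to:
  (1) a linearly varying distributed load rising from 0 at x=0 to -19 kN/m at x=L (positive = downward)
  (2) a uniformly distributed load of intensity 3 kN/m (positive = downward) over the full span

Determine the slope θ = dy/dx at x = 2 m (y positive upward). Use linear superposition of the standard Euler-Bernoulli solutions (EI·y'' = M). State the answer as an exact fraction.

Load 1 — triangular load w₀=-19 kN/m (0→w₀ over full span):
  θ_1 = -w₀(7L⁴-30L²x²+15x⁴)/(360LEI) = -(-19)·(7·6⁴-30·6²·2²+15·2⁴)/(360·6·2000) = 247/11250 rad
Load 2 — uniform load w=3 kN/m over full span:
  θ_2 = -w(L³-6Lx²+4x³)/(24EI) = -3·(6³-6·6·2²+4·2³)/(24·2000) = -13/2000 rad
Superposition: θ = Σ θ_i = 1391/90000 rad ≈ 0.015456 rad

θ(2) = 1391/90000 rad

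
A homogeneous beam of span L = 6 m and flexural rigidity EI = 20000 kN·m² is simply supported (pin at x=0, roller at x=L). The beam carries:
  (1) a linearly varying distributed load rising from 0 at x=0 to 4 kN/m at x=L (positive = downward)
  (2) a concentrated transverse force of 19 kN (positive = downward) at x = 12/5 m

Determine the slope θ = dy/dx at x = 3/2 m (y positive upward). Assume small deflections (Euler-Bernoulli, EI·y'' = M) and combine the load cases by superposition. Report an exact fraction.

Load 1 — triangular load w₀=4 kN/m (0→w₀ over full span):
  θ_1 = -w₀(7L⁴-30L²x²+15x⁴)/(360LEI) = -4·(7·6⁴-30·6²·(3/2)²+15·(3/2)⁴)/(360·6·20000) = -3981/6400000 rad
Load 2 — point force P=19 kN at a=12/5 m (b=L-a=18/5):
  θ_2 = -Pb(L²-b²-3x²)/(6LEI)  [x≤a] = -19·(18/5)·(6²-(18/5)²-3·(3/2)²)/(6·6·20000) = -30951/20000000 rad
Superposition: θ = Σ θ_i = -347133/160000000 rad ≈ -0.002170 rad

θ(3/2) = -347133/160000000 rad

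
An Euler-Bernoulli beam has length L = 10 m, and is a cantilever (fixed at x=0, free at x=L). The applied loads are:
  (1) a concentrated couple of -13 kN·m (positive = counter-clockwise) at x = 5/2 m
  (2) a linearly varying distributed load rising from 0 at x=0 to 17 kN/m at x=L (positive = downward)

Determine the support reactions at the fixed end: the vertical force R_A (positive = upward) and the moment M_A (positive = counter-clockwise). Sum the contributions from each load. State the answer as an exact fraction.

Load 1 — applied couple M₀=-13 kN·m at a=5/2 m (b=L-a=15/2):
  R_A = 0 kN
  M_A = -M₀ = -(-13) = 13 kN·m
Load 2 — triangular load w₀=17 kN/m (0→w₀ over full span):
  R_A = w₀L/2 = 17·10/2 = 85 kN
  M_A = w₀L²/3 = 17·10²/3 = 1700/3 kN·m
Superposition: R_A = 85 kN, M_A = 1739/3 kN·m

R_A = 85 kN, M_A = 1739/3 kN·m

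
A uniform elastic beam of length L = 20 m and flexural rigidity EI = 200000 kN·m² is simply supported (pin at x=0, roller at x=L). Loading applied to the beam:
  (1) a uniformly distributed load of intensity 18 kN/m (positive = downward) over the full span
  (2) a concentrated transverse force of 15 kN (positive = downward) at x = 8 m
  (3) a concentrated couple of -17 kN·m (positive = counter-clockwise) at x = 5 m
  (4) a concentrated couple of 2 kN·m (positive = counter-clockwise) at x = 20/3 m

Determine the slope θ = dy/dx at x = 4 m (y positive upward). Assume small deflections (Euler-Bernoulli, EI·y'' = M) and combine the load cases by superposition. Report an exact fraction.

θ(4) = -73537/2880000 rad

Load 1 — uniform load w=18 kN/m over full span:
  θ_1 = -w(L³-6Lx²+4x³)/(24EI) = -18·(20³-6·20·4²+4·4³)/(24·200000) = -297/12500 rad
Load 2 — point force P=15 kN at a=8 m (b=L-a=12):
  θ_2 = -Pb(L²-b²-3x²)/(6LEI)  [x≤a] = -15·12·(20²-12²-3·4²)/(6·20·200000) = -39/25000 rad
Load 3 — applied couple M₀=-17 kN·m at a=5 m (b=L-a=15):
  θ_3 = (M₀x²/(2L)+C₁)/EI  [x≤a] with C₁=M₀(3b²-L²)/(6L)=-935/24 = ((-17)·4²/(2·20)+(-935/24))/200000 = -5491/24000000 rad
Load 4 — applied couple M₀=2 kN·m at a=20/3 m (b=L-a=40/3):
  θ_4 = (M₀x²/(2L)+C₁)/EI  [x≤a] with C₁=M₀(3b²-L²)/(6L)=20/9 = (2·4²/(2·20)+(20/9))/200000 = 17/1125000 rad
Superposition: θ = Σ θ_i = -73537/2880000 rad ≈ -0.025534 rad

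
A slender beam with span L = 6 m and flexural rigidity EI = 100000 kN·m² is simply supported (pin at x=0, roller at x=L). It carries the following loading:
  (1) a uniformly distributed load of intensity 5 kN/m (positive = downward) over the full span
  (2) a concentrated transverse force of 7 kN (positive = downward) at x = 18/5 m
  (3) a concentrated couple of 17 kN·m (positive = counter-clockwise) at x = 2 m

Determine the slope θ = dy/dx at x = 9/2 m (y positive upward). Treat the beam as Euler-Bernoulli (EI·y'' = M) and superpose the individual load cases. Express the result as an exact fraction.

Load 1 — uniform load w=5 kN/m over full span:
  θ_1 = -w(L³-6Lx²+4x³)/(24EI) = -5·(6³-6·6·(9/2)²+4·(9/2)³)/(24·100000) = 99/320000 rad
Load 2 — point force P=7 kN at a=18/5 m (b=L-a=12/5):
  θ_2 = -Pa(2L²-6Lx+3x²+a²)/(6LEI)  [x>a] = -7·(18/5)·(2·6²-6·6·(9/2)+3·(9/2)²+(18/5)²)/(6·6·100000) = 11403/100000000 rad
Load 3 — applied couple M₀=17 kN·m at a=2 m (b=L-a=4):
  θ_3 = (M₀x²/(2L)-M₀(x-a)+C₁)/EI  [x>a] with C₁=M₀(3b²-L²)/(6L)=17/3 = (17·(9/2)²/(2·6)-17·((9/2)-2)+(17/3))/100000 = -391/4800000 rad
Superposition: θ = Σ θ_i = 12823/37500000 rad ≈ 0.000342 rad

θ(9/2) = 12823/37500000 rad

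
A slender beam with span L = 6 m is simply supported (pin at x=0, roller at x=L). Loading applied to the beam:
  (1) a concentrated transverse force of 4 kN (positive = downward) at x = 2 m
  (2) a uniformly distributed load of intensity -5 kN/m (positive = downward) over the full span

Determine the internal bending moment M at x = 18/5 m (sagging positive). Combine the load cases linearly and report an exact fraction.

M(18/5) = -92/5 kN·m

Load 1 — point force P=4 kN at a=2 m (b=L-a=4):
  M_1 = Pa(L-x)/L  [x>a] = 4·2·(6-(18/5))/6 = 16/5 kN·m
Load 2 — uniform load w=-5 kN/m over full span:
  M_2 = wx(L-x)/2 = (-5)·(18/5)·(6-(18/5))/2 = -108/5 kN·m
Superposition: M = Σ M_i = -92/5 kN·m ≈ -18.400000 kN·m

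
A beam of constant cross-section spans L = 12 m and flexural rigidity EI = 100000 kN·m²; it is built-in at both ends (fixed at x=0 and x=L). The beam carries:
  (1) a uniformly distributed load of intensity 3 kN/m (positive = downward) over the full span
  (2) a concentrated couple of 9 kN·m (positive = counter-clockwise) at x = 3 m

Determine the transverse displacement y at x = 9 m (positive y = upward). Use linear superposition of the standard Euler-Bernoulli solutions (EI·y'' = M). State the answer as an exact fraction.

y(9) = -1053/1280000 m

Load 1 — uniform load w=3 kN/m over full span:
  y_1 = -wx²(L-x)²/(24EI) = -3·9²·(12-9)²/(24·100000) = -729/800000 m
Load 2 — applied couple M₀=9 kN·m at a=3 m (b=L-a=9):
  y_2 = (R_Ax³/6 - M_Ax²/2 - M₀(x-a)²/2)/EI  [x>a] with R_A=27/32, M_A=-27/16 = ((27/32)·9³/6 - (-27/16)·9²/2 - 9·(9-3)²/2)/100000 = 567/6400000 m
Superposition: y = Σ y_i = -1053/1280000 m ≈ -0.000823 m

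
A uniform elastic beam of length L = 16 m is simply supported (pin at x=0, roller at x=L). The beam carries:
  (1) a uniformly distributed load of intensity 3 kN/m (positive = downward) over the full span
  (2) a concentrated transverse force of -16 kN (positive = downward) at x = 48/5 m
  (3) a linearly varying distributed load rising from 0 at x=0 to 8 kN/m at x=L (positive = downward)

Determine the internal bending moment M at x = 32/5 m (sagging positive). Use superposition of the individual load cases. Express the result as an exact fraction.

Load 1 — uniform load w=3 kN/m over full span:
  M_1 = wx(L-x)/2 = 3·(32/5)·(16-(32/5))/2 = 2304/25 kN·m
Load 2 — point force P=-16 kN at a=48/5 m (b=L-a=32/5):
  M_2 = Pbx/L  [x≤a] = (-16)·(32/5)·(32/5)/16 = -1024/25 kN·m
Load 3 — triangular load w₀=8 kN/m (0→w₀ over full span):
  M_3 = w₀Lx/6 - w₀x³/(6L) = 8·16·(32/5)/6 - 8·(32/5)³/(6·16) = 14336/125 kN·m
Superposition: M = Σ M_i = 20736/125 kN·m ≈ 165.888000 kN·m

M(32/5) = 20736/125 kN·m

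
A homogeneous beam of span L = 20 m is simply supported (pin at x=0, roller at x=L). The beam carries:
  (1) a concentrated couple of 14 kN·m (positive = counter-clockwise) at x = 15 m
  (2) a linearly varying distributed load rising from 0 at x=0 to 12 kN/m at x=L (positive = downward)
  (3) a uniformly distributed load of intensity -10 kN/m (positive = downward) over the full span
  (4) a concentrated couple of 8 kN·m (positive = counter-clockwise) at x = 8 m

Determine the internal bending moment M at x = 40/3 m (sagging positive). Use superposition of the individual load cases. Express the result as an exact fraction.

Load 1 — applied couple M₀=14 kN·m at a=15 m (b=L-a=5):
  M_1 = M₀x/L  [x≤a] = 14·(40/3)/20 = 28/3 kN·m
Load 2 — triangular load w₀=12 kN/m (0→w₀ over full span):
  M_2 = w₀Lx/6 - w₀x³/(6L) = 12·20·(40/3)/6 - 12·(40/3)³/(6·20) = 8000/27 kN·m
Load 3 — uniform load w=-10 kN/m over full span:
  M_3 = wx(L-x)/2 = (-10)·(40/3)·(20-(40/3))/2 = -4000/9 kN·m
Load 4 — applied couple M₀=8 kN·m at a=8 m (b=L-a=12):
  M_4 = M₀x/L - M₀  [x>a] = 8·(40/3)/20 - 8 = -8/3 kN·m
Superposition: M = Σ M_i = -3820/27 kN·m ≈ -141.481481 kN·m

M(40/3) = -3820/27 kN·m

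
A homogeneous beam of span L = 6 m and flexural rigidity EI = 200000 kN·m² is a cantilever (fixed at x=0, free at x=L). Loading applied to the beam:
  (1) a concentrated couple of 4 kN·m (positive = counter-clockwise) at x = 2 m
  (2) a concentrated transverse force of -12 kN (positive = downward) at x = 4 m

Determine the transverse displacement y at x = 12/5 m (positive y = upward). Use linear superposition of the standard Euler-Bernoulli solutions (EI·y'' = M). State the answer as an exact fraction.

y(12/5) = 1903/3125000 m

Load 1 — applied couple M₀=4 kN·m at a=2 m (b=L-a=4):
  y_1 = M₀a(2x-a)/(2EI)  [x>a] = 4·2·(2·(12/5)-2)/(2·200000) = 7/125000 m
Load 2 — point force P=-12 kN at a=4 m (b=L-a=2):
  y_2 = -Px²(3a-x)/(6EI)  [x≤a] = -(-12)·(12/5)²·(3·4-(12/5))/(6·200000) = 216/390625 m
Superposition: y = Σ y_i = 1903/3125000 m ≈ 0.000609 m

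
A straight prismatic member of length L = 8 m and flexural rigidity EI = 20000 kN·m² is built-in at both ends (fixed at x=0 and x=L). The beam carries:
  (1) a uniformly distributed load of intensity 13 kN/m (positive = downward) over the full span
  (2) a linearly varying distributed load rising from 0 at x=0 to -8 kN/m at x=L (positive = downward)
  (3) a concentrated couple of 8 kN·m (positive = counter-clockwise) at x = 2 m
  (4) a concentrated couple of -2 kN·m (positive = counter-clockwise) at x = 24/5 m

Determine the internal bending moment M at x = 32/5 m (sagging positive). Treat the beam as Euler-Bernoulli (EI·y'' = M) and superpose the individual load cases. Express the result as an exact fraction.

M(32/5) = -121/50 kN·m

Load 1 — uniform load w=13 kN/m over full span:
  M_1 = wLx/2 - wL²/12 - wx²/2 = 13·8·(32/5)/2 - 13·8²/12 - 13·(32/5)²/2 = -208/75 kN·m
Load 2 — triangular load w₀=-8 kN/m (0→w₀ over full span):
  M_2 = 3w₀Lx/20 - w₀L²/30 - w₀x³/(6L) = 3·(-8)·8·(32/5)/20 - (-8)·8²/30 - (-8)·(32/5)³/(6·8) = -256/375 kN·m
Load 3 — applied couple M₀=8 kN·m at a=2 m (b=L-a=6):
  M_3 = R_Ax - M_A - M₀  [x>a] with R_A=9/8, M_A=-3/2 = (9/8)·(32/5) - (-3/2) - 8 = 7/10 kN·m
Load 4 — applied couple M₀=-2 kN·m at a=24/5 m (b=L-a=16/5):
  M_4 = R_Ax - M_A - M₀  [x>a] with R_A=-9/25, M_A=-16/25 = (-9/25)·(32/5) - (-16/25) - (-2) = 42/125 kN·m
Superposition: M = Σ M_i = -121/50 kN·m ≈ -2.420000 kN·m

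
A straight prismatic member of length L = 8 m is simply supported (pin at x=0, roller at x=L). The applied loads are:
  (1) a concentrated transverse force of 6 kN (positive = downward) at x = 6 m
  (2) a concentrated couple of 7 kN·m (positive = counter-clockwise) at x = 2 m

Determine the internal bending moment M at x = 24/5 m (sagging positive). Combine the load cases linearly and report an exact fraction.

Load 1 — point force P=6 kN at a=6 m (b=L-a=2):
  M_1 = Pbx/L  [x≤a] = 6·2·(24/5)/8 = 36/5 kN·m
Load 2 — applied couple M₀=7 kN·m at a=2 m (b=L-a=6):
  M_2 = M₀x/L - M₀  [x>a] = 7·(24/5)/8 - 7 = -14/5 kN·m
Superposition: M = Σ M_i = 22/5 kN·m ≈ 4.400000 kN·m

M(24/5) = 22/5 kN·m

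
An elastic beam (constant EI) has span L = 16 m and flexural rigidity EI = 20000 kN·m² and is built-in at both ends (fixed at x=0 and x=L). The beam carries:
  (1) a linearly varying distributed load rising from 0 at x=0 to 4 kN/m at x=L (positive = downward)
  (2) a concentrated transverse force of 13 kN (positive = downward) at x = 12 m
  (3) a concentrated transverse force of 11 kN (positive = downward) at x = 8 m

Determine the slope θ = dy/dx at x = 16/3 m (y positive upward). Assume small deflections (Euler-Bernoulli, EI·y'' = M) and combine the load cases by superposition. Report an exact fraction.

θ(16/3) = -8821/1518750 rad

Load 1 — triangular load w₀=4 kN/m (0→w₀ over full span):
  θ_1 = -w₀(2x(L-x)(L-2x)(x+2L)+x²(L-x)²)/(120LEI) = -4·(2·(16/3)·(16-(16/3))·(16-2·(16/3))·((16/3)+2·16)+(16/3)²·(16-(16/3))²)/(120·16·20000) = -2048/759375 rad
Load 2 — point force P=13 kN at a=12 m (b=L-a=4):
  θ_2 = -Pb²x(2aL-(3a+b)x)/(2L³EI)  [x≤a] = -13·4²·(16/3)·(2·12·16-(3·12+4)·(16/3))/(2·16³·20000) = -13/11250 rad
Load 3 — point force P=11 kN at a=8 m (b=L-a=8):
  θ_3 = -Pb²x(2aL-(3a+b)x)/(2L³EI)  [x≤a] = -11·8²·(16/3)·(2·8·16-(3·8+8)·(16/3))/(2·16³·20000) = -11/5625 rad
Superposition: θ = Σ θ_i = -8821/1518750 rad ≈ -0.005808 rad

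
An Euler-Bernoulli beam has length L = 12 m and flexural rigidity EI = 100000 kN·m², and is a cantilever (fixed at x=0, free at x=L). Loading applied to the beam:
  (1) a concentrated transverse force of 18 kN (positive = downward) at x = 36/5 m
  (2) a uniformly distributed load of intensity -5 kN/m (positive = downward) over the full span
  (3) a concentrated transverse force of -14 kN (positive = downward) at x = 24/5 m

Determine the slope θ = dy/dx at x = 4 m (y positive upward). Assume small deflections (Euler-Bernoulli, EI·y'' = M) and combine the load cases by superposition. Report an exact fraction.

θ(4) = 373/46875 rad

Load 1 — point force P=18 kN at a=36/5 m (b=L-a=24/5):
  θ_1 = -Px(2a-x)/(2EI)  [x≤a] = -18·4·(2·(36/5)-4)/(2·100000) = -117/31250 rad
Load 2 — uniform load w=-5 kN/m over full span:
  θ_2 = -wx(x²-3Lx+3L²)/(6EI) = -(-5)·4·(4²-3·12·4+3·12²)/(6·100000) = 19/1875 rad
Load 3 — point force P=-14 kN at a=24/5 m (b=L-a=36/5):
  θ_3 = -Px(2a-x)/(2EI)  [x≤a] = -(-14)·4·(2·(24/5)-4)/(2·100000) = 49/31250 rad
Superposition: θ = Σ θ_i = 373/46875 rad ≈ 0.007957 rad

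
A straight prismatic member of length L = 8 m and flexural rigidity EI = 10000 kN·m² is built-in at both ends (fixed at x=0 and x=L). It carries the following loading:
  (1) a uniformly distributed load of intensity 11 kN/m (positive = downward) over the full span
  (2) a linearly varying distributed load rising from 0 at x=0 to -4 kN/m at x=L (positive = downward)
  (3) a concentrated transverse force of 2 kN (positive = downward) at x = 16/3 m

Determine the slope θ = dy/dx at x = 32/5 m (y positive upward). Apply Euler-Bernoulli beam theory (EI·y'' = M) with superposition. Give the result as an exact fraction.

Load 1 — uniform load w=11 kN/m over full span:
  θ_1 = -wx(L-x)(L-2x)/(12EI) = -11·(32/5)·(8-(32/5))·(8-2·(32/5))/(12·10000) = 352/78125 rad
Load 2 — triangular load w₀=-4 kN/m (0→w₀ over full span):
  θ_2 = -w₀(2x(L-x)(L-2x)(x+2L)+x²(L-x)²)/(120LEI) = -(-4)·(2·(32/5)·(8-(32/5))·(8-2·(32/5))·((32/5)+2·8)+(32/5)²·(8-(32/5))²)/(120·8·10000) = -1024/1171875 rad
Load 3 — point force P=2 kN at a=16/3 m (b=L-a=8/3):
  θ_3 = Pa²(L-x)(2bL-(3b+a)(L-x))/(2L³EI)  [x>a] = 2·(16/3)²·(8-(32/5))·(2·(8/3)·8-(3·(8/3)+(16/3))·(8-(32/5)))/(2·8³·10000) = 16/84375 rad
Superposition: θ = Σ θ_i = 40304/10546875 rad ≈ 0.003821 rad

θ(32/5) = 40304/10546875 rad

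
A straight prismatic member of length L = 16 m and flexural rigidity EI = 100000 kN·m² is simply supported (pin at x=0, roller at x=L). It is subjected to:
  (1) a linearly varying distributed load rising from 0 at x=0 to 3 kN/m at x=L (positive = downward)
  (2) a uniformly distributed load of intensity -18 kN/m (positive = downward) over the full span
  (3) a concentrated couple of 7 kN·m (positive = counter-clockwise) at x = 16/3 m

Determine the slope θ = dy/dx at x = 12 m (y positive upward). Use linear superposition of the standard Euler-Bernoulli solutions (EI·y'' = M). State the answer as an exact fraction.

θ(12) = -175129/9000000 rad

Load 1 — triangular load w₀=3 kN/m (0→w₀ over full span):
  θ_1 = -w₀(7L⁴-30L²x²+15x⁴)/(360LEI) = -3·(7·16⁴-30·16²·12²+15·12⁴)/(360·16·100000) = 1313/750000 rad
Load 2 — uniform load w=-18 kN/m over full span:
  θ_2 = -w(L³-6Lx²+4x³)/(24EI) = -(-18)·(16³-6·16·12²+4·12³)/(24·100000) = -66/3125 rad
Load 3 — applied couple M₀=7 kN·m at a=16/3 m (b=L-a=32/3):
  θ_3 = (M₀x²/(2L)-M₀(x-a)+C₁)/EI  [x>a] with C₁=M₀(3b²-L²)/(6L)=56/9 = (7·12²/(2·16)-7·(12-(16/3))+(56/9))/100000 = -161/1800000 rad
Superposition: θ = Σ θ_i = -175129/9000000 rad ≈ -0.019459 rad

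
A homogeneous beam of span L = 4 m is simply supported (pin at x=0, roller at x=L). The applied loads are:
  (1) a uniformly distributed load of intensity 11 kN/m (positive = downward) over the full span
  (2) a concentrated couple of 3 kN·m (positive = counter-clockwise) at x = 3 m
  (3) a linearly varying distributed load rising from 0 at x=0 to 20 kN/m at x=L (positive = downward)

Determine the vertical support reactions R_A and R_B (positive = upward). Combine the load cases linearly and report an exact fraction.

Load 1 — uniform load w=11 kN/m over full span:
  R_A = wL/2 = 11·4/2 = 22 kN
  R_B = wL/2 = 11·4/2 = 22 kN
Load 2 — applied couple M₀=3 kN·m at a=3 m (b=L-a=1):
  R_A = M₀/L = 3/4 kN
  R_B = -M₀/L = -3/4 kN
Load 3 — triangular load w₀=20 kN/m (0→w₀ over full span):
  R_A = w₀L/6 = 20·4/6 = 40/3 kN
  R_B = w₀L/3 = 20·4/3 = 80/3 kN
Superposition: R_A = 433/12 kN, R_B = 575/12 kN

R_A = 433/12 kN, R_B = 575/12 kN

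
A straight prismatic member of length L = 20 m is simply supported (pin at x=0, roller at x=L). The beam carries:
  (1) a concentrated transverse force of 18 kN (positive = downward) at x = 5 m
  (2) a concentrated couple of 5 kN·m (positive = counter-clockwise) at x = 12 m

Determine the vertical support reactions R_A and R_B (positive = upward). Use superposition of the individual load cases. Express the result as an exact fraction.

Load 1 — point force P=18 kN at a=5 m (b=L-a=15):
  R_A = Pb/L = 18·15/20 = 27/2 kN
  R_B = Pa/L = 18·5/20 = 9/2 kN
Load 2 — applied couple M₀=5 kN·m at a=12 m (b=L-a=8):
  R_A = M₀/L = 5/20 = 1/4 kN
  R_B = -M₀/L = -5/20 = -1/4 kN
Superposition: R_A = 55/4 kN, R_B = 17/4 kN

R_A = 55/4 kN, R_B = 17/4 kN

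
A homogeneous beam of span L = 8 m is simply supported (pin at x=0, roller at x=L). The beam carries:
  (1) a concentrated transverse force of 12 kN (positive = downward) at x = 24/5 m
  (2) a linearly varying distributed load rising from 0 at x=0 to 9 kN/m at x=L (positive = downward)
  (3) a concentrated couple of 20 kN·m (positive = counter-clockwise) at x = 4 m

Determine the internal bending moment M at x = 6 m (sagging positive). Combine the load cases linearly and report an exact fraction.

Load 1 — point force P=12 kN at a=24/5 m (b=L-a=16/5):
  M_1 = Pa(L-x)/L  [x>a] = 12·(24/5)·(8-6)/8 = 72/5 kN·m
Load 2 — triangular load w₀=9 kN/m (0→w₀ over full span):
  M_2 = w₀Lx/6 - w₀x³/(6L) = 9·8·6/6 - 9·6³/(6·8) = 63/2 kN·m
Load 3 — applied couple M₀=20 kN·m at a=4 m (b=L-a=4):
  M_3 = M₀x/L - M₀  [x>a] = 20·6/8 - 20 = -5 kN·m
Superposition: M = Σ M_i = 409/10 kN·m ≈ 40.900000 kN·m

M(6) = 409/10 kN·m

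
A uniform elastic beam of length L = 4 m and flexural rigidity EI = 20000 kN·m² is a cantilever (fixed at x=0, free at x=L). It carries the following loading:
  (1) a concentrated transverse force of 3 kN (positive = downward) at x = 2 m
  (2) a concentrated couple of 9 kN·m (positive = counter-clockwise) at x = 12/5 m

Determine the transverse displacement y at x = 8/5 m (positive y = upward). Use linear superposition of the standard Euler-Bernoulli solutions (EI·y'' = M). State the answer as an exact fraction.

y(8/5) = 23/78125 m

Load 1 — point force P=3 kN at a=2 m (b=L-a=2):
  y_1 = -Px²(3a-x)/(6EI)  [x≤a] = -3·(8/5)²·(3·2-(8/5))/(6·20000) = -22/78125 m
Load 2 — applied couple M₀=9 kN·m at a=12/5 m (b=L-a=8/5):
  y_2 = M₀x²/(2EI)  [x≤a] = 9·(8/5)²/(2·20000) = 9/15625 m
Superposition: y = Σ y_i = 23/78125 m ≈ 0.000294 m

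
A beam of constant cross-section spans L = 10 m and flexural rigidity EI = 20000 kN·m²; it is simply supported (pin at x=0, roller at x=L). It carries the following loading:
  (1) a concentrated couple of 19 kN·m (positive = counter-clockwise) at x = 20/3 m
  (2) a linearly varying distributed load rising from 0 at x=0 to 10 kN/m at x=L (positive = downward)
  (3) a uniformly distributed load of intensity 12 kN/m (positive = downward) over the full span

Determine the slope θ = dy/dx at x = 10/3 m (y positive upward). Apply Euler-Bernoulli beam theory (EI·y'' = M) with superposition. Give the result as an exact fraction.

θ(10/3) = -17413/972000 rad

Load 1 — applied couple M₀=19 kN·m at a=20/3 m (b=L-a=10/3):
  θ_1 = (M₀x²/(2L)+C₁)/EI  [x≤a] with C₁=M₀(3b²-L²)/(6L)=-190/9 = (19·(10/3)²/(2·10)+(-190/9))/20000 = -19/36000 rad
Load 2 — triangular load w₀=10 kN/m (0→w₀ over full span):
  θ_2 = -w₀(7L⁴-30L²x²+15x⁴)/(360LEI) = -10·(7·10⁴-30·10²·(10/3)²+15·(10/3)⁴)/(360·10·20000) = -13/2430 rad
Load 3 — uniform load w=12 kN/m over full span:
  θ_3 = -w(L³-6Lx²+4x³)/(24EI) = -12·(10³-6·10·(10/3)²+4·(10/3)³)/(24·20000) = -13/1080 rad
Superposition: θ = Σ θ_i = -17413/972000 rad ≈ -0.017915 rad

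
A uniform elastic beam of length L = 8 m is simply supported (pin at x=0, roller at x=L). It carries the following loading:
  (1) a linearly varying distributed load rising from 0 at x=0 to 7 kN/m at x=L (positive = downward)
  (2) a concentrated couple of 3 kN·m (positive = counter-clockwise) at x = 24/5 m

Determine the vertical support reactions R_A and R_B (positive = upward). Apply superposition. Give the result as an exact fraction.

Load 1 — triangular load w₀=7 kN/m (0→w₀ over full span):
  R_A = w₀L/6 = 7·8/6 = 28/3 kN
  R_B = w₀L/3 = 7·8/3 = 56/3 kN
Load 2 — applied couple M₀=3 kN·m at a=24/5 m (b=L-a=16/5):
  R_A = M₀/L = 3/8 kN
  R_B = -M₀/L = -3/8 kN
Superposition: R_A = 233/24 kN, R_B = 439/24 kN

R_A = 233/24 kN, R_B = 439/24 kN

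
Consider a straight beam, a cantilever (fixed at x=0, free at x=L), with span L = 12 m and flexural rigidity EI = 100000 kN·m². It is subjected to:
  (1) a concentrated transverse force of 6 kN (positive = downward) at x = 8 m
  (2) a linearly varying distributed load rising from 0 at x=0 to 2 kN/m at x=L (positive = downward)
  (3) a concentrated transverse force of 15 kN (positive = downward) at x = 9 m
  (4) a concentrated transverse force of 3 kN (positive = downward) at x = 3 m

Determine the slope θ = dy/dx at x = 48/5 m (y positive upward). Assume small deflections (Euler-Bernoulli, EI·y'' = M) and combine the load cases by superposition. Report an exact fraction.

Load 1 — point force P=6 kN at a=8 m (b=L-a=4):
  θ_1 = -Pa²/(2EI)  [x>a] = -6·8²/(2·100000) = -6/3125 rad
Load 2 — triangular load w₀=2 kN/m (0→w₀ over full span):
  θ_2 = (w₀Lx²/4-w₀L²x/3-w₀x⁴/(24L))/EI = (2·12·(48/5)²/4-2·12²·(48/5)/3-2·(48/5)⁴/(24·12))/100000 = -8352/1953125 rad
Load 3 — point force P=15 kN at a=9 m (b=L-a=3):
  θ_3 = -Pa²/(2EI)  [x>a] = -15·9²/(2·100000) = -243/40000 rad
Load 4 — point force P=3 kN at a=3 m (b=L-a=9):
  θ_4 = -Pa²/(2EI)  [x>a] = -3·3²/(2·100000) = -27/200000 rad
Superposition: θ = Σ θ_i = -775389/62500000 rad ≈ -0.012406 rad

θ(48/5) = -775389/62500000 rad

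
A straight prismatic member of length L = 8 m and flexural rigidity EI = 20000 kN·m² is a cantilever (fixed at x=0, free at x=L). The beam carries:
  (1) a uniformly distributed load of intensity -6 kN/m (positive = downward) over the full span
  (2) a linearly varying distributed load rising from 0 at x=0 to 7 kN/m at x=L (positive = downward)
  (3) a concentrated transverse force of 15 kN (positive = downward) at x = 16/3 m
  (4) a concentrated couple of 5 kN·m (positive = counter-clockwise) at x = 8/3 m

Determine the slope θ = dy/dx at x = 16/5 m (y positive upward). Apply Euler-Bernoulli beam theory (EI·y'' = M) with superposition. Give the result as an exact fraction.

Load 1 — uniform load w=-6 kN/m over full span:
  θ_1 = -wx(x²-3Lx+3L²)/(6EI) = -(-6)·(16/5)·((16/5)²-3·8·(16/5)+3·8²)/(6·20000) = 1568/78125 rad
Load 2 — triangular load w₀=7 kN/m (0→w₀ over full span):
  θ_2 = (w₀Lx²/4-w₀L²x/3-w₀x⁴/(24L))/EI = (7·8·(16/5)²/4-7·8²·(16/5)/3-7·(16/5)⁴/(24·8))/20000 = -6608/390625 rad
Load 3 — point force P=15 kN at a=16/3 m (b=L-a=8/3):
  θ_3 = -Px(2a-x)/(2EI)  [x≤a] = -15·(16/5)·(2·(16/3)-(16/5))/(2·20000) = -28/3125 rad
Load 4 — applied couple M₀=5 kN·m at a=8/3 m (b=L-a=16/3):
  θ_4 = M₀a/EI  [x>a] = 5·(8/3)/20000 = 1/1500 rad
Superposition: θ = Σ θ_i = -24091/4687500 rad ≈ -0.005139 rad

θ(16/5) = -24091/4687500 rad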